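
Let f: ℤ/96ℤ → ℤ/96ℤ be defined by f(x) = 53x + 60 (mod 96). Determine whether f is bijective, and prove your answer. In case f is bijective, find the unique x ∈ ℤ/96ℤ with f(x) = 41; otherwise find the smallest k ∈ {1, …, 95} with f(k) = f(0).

If f(a) = f(b), then 53a ≡ 53b (mod 96). Because gcd(53, 96) = 1, we may cancel 53 to get a ≡ b (mod 96).
We now compute 53⁻¹ mod 96 explicitly. Euclid's algorithm: 96 = 1·53 + 43, 53 = 1·43 + 10, 43 = 4·10 + 3, 10 = 3·3 + 1; back-substituting gives 1 = 29·53 − 16·96, so 53⁻¹ ≡ 29 (mod 96).
For any y ∈ ℤ/96ℤ, x = 29(y − 60) mod 96 satisfies f(x) = 53·29(y − 60) + 60 ≡ y (since 53·29 ≡ 1 mod 96). So every y has a preimage.
Therefore f is bijective.
Since f is bijective, we find f⁻¹(41): we need 53x ≡ 41 − 60 ≡ 77 (mod 96). Using 53⁻¹ = 29: x ≡ 29·77 = 2233 = 23·96 + 25, so x = 25.
Check: f(25) = 53·25 + 60 = 1385 = 14·96 + 41 ≡ 41 (mod 96).

25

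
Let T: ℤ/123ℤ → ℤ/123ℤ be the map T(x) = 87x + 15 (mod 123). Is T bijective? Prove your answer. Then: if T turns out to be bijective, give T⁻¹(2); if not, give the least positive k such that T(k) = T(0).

We have gcd(87, 123) = 3 > 1. Taking s = 0 and t = 41: T(0) = 15 and T(41) = 87·41 + 15 = 3582 ≡ 15 (mod 123).
So T(0) = T(41) while 0 ≠ 41, hence T is not injective, hence not bijective.
Since T is not bijective, we find the least positive k with T(k) = T(0): this means 87k ≡ 0 (mod 123), i.e. 123 ∣ 87k. Since gcd(87, 123) = 3, dividing through by 3 this holds exactly when 41 ∣ 29k, and as gcd(29, 41) = 1, exactly when 41 ∣ k.
The smallest positive such k is 41.

41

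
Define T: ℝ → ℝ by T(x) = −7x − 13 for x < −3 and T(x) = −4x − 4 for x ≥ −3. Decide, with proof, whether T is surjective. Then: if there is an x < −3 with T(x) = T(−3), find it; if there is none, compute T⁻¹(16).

-29/7

Both pieces are strictly decreasing (slopes −7 and −4), so each is injective on its own interval.
The left piece maps (−∞, −3) onto (8, ∞); the right piece maps [−3, ∞) onto (−∞, 8].
These images together cover ℝ, so T is surjective.
Because the two images are disjoint, no x < −3 has T(x) = T(−3), so we compute T⁻¹(16): 16 lies in (8, ∞), so solve −7x − 13 = 16: x = (16 + 13)/(−7) = −29/7.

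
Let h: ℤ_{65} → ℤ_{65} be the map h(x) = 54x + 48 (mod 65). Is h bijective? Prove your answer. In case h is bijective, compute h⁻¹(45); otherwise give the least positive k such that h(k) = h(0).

18

Recall: injectivity means: for all x_1, x_2 in the domain, h(x_1) = h(x_2) implies x_1 = x_2.
If h(x_1) = h(x_2), then 54x_1 ≡ 54x_2 (mod 65). Because gcd(54, 65) = 1, we may cancel 54 to get x_1 ≡ x_2 (mod 65).
We now compute 54⁻¹ mod 65 explicitly. Euclid's algorithm: 65 = 1·54 + 11, 54 = 4·11 + 10, 11 = 1·10 + 1; back-substituting gives 1 = 59·54 − 49·65, so 54⁻¹ ≡ 59 (mod 65).
Then y ↦ 59(y − 48) is a two-sided inverse to h, so every y ∈ ℤ_{65} has a preimage.
Thus h is bijective.
Since h is bijective, we find h⁻¹(45): we need 54x ≡ 45 − 48 ≡ 62 (mod 65). Using 54⁻¹ = 59: x ≡ 59·62 = 3658 = 56·65 + 18, so x = 18.
Check: h(18) = 54·18 + 48 = 1020 = 15·65 + 45 ≡ 45 (mod 65).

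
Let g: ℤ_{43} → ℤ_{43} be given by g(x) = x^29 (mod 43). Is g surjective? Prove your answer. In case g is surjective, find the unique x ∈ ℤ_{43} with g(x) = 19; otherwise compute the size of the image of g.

28

Since 43 is prime, the nonzero elements of ℤ_{43} form a cyclic group of order 42.
As gcd(29, 42) = 1, raising to the 29th power is a bijection on this group: if s^29 ≡ t^29 then (st^{−1})^29 = 1, and the only element of order dividing gcd(29, 42) = 1 is 1, so s = t.
With g(0) = 0 this makes g injective on all of ℤ_{43}, hence bijective (finite equal-size domain and codomain). In particular g is surjective.
Since g is surjective, we find the preimage of 19. The inverse of x ↦ x^29 on (ℤ_{43})^× is x ↦ x^29, because 29·29 = 841 = 20·42 + 1 ≡ 1 (mod 42) and x^{42} = 1 for x ≠ 0 (Fermat). So g⁻¹(19) = 19^29 mod 43.
Repeated squaring mod 43: 19^1 ≡ 19, 19^2 ≡ 19² = 361 ≡ 17, 19^4 ≡ 17² = 289 ≡ 31, 19^8 ≡ 31² = 961 ≡ 15, 19^16 ≡ 15² = 225 ≡ 10. Since 29 = 16 + 8 + 4 + 1, 19^29 ≡ 10·15·31·19: 10·15 = 150 ≡ 21, then 21·31 = 651 ≡ 6, then 6·19 = 114 ≡ 28. So 19^29 ≡ 28 (mod 43).
Hence g⁻¹(19) = 28.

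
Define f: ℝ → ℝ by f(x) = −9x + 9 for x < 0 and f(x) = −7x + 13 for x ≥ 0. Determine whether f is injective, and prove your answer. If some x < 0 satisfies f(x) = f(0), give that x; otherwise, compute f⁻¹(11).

-4/9

Both pieces are strictly decreasing (slopes −9 and −7), so each is injective on its own interval.
The left piece maps (−∞, 0) onto (9, ∞); the right piece maps [0, ∞) onto (−∞, 13].
These images overlap. In particular f(0) = 13 (right piece), and solving −9x + 9 = 13 on the left piece gives x = −4/9 < 0.
So f(−4/9) = f(0) with −4/9 ≠ 0, and f is not injective. This x = −4/9 is the requested value below 0.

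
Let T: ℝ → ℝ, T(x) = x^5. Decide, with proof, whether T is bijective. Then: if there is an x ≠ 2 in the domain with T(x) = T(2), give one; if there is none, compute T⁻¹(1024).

On ℝ, x ↦ x^5 is strictly increasing (injective) and for any y ∈ ℝ the 5th root y^{1/5} lies in ℝ (surjective). So T is bijective.
Since x ↦ x^5 is strictly increasing on ℝ, it is injective there, so no x ≠ 2 in the domain has T(x) = T(2). We therefore compute T⁻¹(1024) = 1024^{1/5} = 4 (indeed 4^5 = 1024).

4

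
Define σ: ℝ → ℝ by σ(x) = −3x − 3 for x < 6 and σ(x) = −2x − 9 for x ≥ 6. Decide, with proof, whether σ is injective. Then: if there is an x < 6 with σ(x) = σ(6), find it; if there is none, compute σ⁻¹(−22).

13/2

Both pieces are strictly decreasing (slopes −3 and −2), so each is injective on its own interval.
The left piece maps (−∞, 6) onto (−21, ∞); the right piece maps [6, ∞) onto (−∞, −21].
These images are disjoint, so no value is attained by both pieces. Thus σ is injective.
Because the two images are disjoint, no x < 6 has σ(x) = σ(6), so we compute σ⁻¹(−22): −22 lies in (−∞, −21], so solve −2x − 9 = −22: x = (−22 + 9)/(−2) = 13/2.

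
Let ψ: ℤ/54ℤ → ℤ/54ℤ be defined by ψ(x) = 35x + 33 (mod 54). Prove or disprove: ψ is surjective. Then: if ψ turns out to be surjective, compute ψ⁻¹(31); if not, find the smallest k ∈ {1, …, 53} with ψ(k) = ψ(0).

20

Recall that surjectivity means every element of the codomain has a preimage under ψ.
Since gcd(35, 54) = 1, 35 is invertible modulo 54. Euclid's algorithm: 54 = 1·35 + 19, 35 = 1·19 + 16, 19 = 1·16 + 3, 16 = 5·3 + 1; back-substituting gives 1 = 17·35 − 11·54, so 35⁻¹ ≡ 17 (mod 54).
Then y ↦ 17(y − 33) is a two-sided inverse to ψ, so every y ∈ ℤ/54ℤ has a preimage.
So ψ is surjective.
Since ψ is surjective, we find ψ⁻¹(31): we need 35x ≡ 31 − 33 ≡ 52 (mod 54). Using 35⁻¹ = 17: x ≡ 17·52 = 884 = 16·54 + 20, so x = 20.
Check: ψ(20) = 35·20 + 33 = 733 = 13·54 + 31 ≡ 31 (mod 54).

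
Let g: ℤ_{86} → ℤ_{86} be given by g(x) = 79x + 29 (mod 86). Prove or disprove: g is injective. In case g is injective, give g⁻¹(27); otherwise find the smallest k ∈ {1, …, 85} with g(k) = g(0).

Suppose g(u) = g(v) in ℤ_{86}. Then 79u + 29 ≡ 79v + 29 (mod 86), so 79(u − v) ≡ 0 (mod 86).
Since gcd(79, 86) = 1, 79 is invertible modulo 86, thus u − v ≡ 0 (mod 86), i.e. u = v.
So g is injective.
We now compute 79⁻¹ mod 86 explicitly. Euclid's algorithm: 86 = 1·79 + 7, 79 = 11·7 + 2, 7 = 3·2 + 1; back-substituting gives 1 = 49·79 − 45·86, so 79⁻¹ ≡ 49 (mod 86).
Since g is injective, we compute g⁻¹(27): solve 79x + 29 ≡ 27 (mod 86), i.e. 79x ≡ 84 (mod 86).
Multiplying by 79⁻¹ = 49 gives x ≡ 49·84 = 4116 = 47·86 + 74 ≡ 74 (mod 86).
Check: g(74) = 79·74 + 29 = 5875 = 68·86 + 27 ≡ 27 (mod 86).

74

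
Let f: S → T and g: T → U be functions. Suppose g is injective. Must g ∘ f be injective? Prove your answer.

No. Take S = {0, 1}, T = U = {0, 1, 2, 3}, f(0) = f(1) = 0, and g = identity (injective).
Then (g ∘ f)(0) = (g ∘ f)(1) = 0 with 0 ≠ 1, so g ∘ f is not injective.

not injective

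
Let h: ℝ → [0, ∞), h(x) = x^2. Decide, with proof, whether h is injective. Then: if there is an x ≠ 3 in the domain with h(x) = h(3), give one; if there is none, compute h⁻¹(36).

-3

h(3) = 9 = (−3)^2 = h(−3) (since 2 is even), with 3 ≠ −3. So h is not injective.
For the follow-up, such an x exists: taking x = −3 ∈ ℝ gives h(−3) = 9 = h(3) with −3 ≠ 3.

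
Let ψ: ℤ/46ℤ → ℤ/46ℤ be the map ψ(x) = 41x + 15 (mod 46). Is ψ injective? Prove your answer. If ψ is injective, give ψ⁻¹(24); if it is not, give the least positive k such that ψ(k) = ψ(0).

35

Recall that ψ is injective if ψ(x_1) = ψ(x_2) implies x_1 = x_2.
If ψ(x_1) = ψ(x_2), then 41x_1 ≡ 41x_2 (mod 46). Because gcd(41, 46) = 1, we may cancel 41 to get x_1 ≡ x_2 (mod 46).
So ψ is injective.
We now compute 41⁻¹ mod 46 explicitly. Euclid's algorithm: 46 = 1·41 + 5, 41 = 8·5 + 1; back-substituting gives 1 = 9·41 − 8·46, so 41⁻¹ ≡ 9 (mod 46).
Since ψ is injective, we find ψ⁻¹(24): we need 41x ≡ 24 − 15 ≡ 9 (mod 46). Using 41⁻¹ = 9: x ≡ 9·9 = 81 = 1·46 + 35, so x = 35.
Check: ψ(35) = 41·35 + 15 = 1450 = 31·46 + 24 ≡ 24 (mod 46).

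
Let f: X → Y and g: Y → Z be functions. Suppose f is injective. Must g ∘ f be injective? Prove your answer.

No. Take X = Y = Z = {1, 2, 3}, f = identity (injective), and g(x) = 1 for every x.
Then (g ∘ f)(1) = 1 = (g ∘ f)(3) with 1 ≠ 3, so g ∘ f is not injective.

not injective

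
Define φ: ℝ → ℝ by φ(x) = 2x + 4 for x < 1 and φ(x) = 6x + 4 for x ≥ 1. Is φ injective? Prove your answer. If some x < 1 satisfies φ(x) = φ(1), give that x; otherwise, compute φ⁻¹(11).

7/6

Both pieces are strictly increasing (slopes 2 and 6), so each is injective on its own interval.
The left piece maps (−∞, 1) onto (−∞, 6); the right piece maps [1, ∞) onto [10, ∞).
These images are disjoint, so no value is attained by both pieces. Therefore φ is injective.
Because the two images are disjoint, no x < 1 has φ(x) = φ(1), so we compute φ⁻¹(11): 11 lies in [10, ∞), so solve 6x + 4 = 11: x = (11 − 4)/6 = 7/6.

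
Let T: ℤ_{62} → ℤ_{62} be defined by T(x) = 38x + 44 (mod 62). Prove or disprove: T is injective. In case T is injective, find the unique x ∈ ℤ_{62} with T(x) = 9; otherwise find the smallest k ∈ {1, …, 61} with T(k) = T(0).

By definition, T is injective if T(a) = T(b) implies a = b.
We have gcd(38, 62) = 2 > 1. Taking a = 0 and b = 31: T(0) = 44 and T(31) = 38·31 + 44 = 1222 ≡ 44 (mod 62).
So T(0) = T(31) while 0 ≠ 31, therefore T is not injective.
Since T is not injective, we find the least positive k with T(k) = T(0): this means 38k ≡ 0 (mod 62), i.e. 62 ∣ 38k. Since gcd(38, 62) = 2, dividing through by 2 this holds exactly when 31 ∣ 19k, and as gcd(19, 31) = 1, exactly when 31 ∣ k.
The smallest positive such k is 31.

31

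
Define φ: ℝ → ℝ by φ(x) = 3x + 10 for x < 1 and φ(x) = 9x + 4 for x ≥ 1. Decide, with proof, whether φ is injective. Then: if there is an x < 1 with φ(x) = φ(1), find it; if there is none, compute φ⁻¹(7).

Both pieces are strictly increasing (slopes 3 and 9), so each is injective on its own interval.
The left piece maps (−∞, 1) onto (−∞, 13); the right piece maps [1, ∞) onto [13, ∞).
These images are disjoint, so no value is attained by both pieces. Hence φ is injective.
Because the two images are disjoint, no x < 1 has φ(x) = φ(1), so we compute φ⁻¹(7): 7 lies in (−∞, 13), so solve 3x + 10 = 7: x = (7 − 10)/3 = −1.

-1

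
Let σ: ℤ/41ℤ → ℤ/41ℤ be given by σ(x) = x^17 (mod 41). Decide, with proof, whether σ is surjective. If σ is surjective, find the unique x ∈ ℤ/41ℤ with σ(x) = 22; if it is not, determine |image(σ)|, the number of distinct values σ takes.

15

Since 41 is prime, the nonzero elements of ℤ/41ℤ form a cyclic group of order 40.
As gcd(17, 40) = 1, raising to the 17th power is a bijection on this group: if s^17 ≡ t^17 then (st^{−1})^17 = 1, and the only element of order dividing gcd(17, 40) = 1 is 1, so s = t.
With σ(0) = 0 this makes σ injective on all of ℤ/41ℤ, hence bijective (finite equal-size domain and codomain). In particular σ is surjective.
Since σ is surjective, we find the preimage of 22. The inverse of x ↦ x^17 on (ℤ/41ℤ)^× is x ↦ x^33, because 17·33 = 561 = 14·40 + 1 ≡ 1 (mod 40) and x^{40} = 1 for x ≠ 0 (Fermat). So σ⁻¹(22) = 22^33 mod 41.
Repeated squaring mod 41: 22^1 ≡ 22, 22^2 ≡ 22² = 484 ≡ 33, 22^4 ≡ 33² = 1089 ≡ 23, 22^8 ≡ 23² = 529 ≡ 37, 22^16 ≡ 37² = 1369 ≡ 16, 22^32 ≡ 16² = 256 ≡ 10. Since 33 = 32 + 1, 22^33 ≡ 10·22: 10·22 = 220 ≡ 15. So 22^33 ≡ 15 (mod 41).
Hence σ⁻¹(22) = 15.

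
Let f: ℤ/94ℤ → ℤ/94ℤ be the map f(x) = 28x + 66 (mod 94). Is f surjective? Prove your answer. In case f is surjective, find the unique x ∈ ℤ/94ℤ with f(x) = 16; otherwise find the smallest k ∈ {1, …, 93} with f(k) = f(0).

Since gcd(28, 94) = 2, we have 28x ≡ 0 (mod 2) for all x, so f(x) ≡ 0 (mod 2).
But 1 ≢ 0 (mod 2), so 1 ∈ ℤ/94ℤ has no preimage. Thus f is not surjective.
Since f is not surjective, we find the least positive k with f(k) = f(0): this means 28k ≡ 0 (mod 94), i.e. 94 ∣ 28k. Since gcd(28, 94) = 2, dividing through by 2 this holds exactly when 47 ∣ 14k, and as gcd(14, 47) = 1, exactly when 47 ∣ k.
The smallest positive such k is 47.

47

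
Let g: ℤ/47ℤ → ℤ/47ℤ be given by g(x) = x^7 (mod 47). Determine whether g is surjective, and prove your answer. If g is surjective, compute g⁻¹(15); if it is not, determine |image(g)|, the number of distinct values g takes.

Since 47 is prime, the nonzero elements of ℤ/47ℤ form a cyclic group of order 46.
As gcd(7, 46) = 1, raising to the 7th power is a bijection on this group: if u^7 ≡ v^7 then (uv^{−1})^7 = 1, and the only element of order dividing gcd(7, 46) = 1 is 1, so u = v.
With g(0) = 0 this makes g injective on all of ℤ/47ℤ, hence bijective (finite equal-size domain and codomain). In particular g is surjective.
Since g is surjective, we find the preimage of 15. The inverse of x ↦ x^7 on (ℤ/47ℤ)^× is x ↦ x^33, because 7·33 = 231 = 5·46 + 1 ≡ 1 (mod 46) and x^{46} = 1 for x ≠ 0 (Fermat). So g⁻¹(15) = 15^33 mod 47.
Repeated squaring mod 47: 15^1 ≡ 15, 15^2 ≡ 15² = 225 ≡ 37, 15^4 ≡ 37² = 1369 ≡ 6, 15^8 ≡ 6² = 36, 15^16 ≡ 36² = 1296 ≡ 27, 15^32 ≡ 27² = 729 ≡ 24. Since 33 = 32 + 1, 15^33 ≡ 24·15: 24·15 = 360 ≡ 31. So 15^33 ≡ 31 (mod 47).
Hence g⁻¹(15) = 31.

31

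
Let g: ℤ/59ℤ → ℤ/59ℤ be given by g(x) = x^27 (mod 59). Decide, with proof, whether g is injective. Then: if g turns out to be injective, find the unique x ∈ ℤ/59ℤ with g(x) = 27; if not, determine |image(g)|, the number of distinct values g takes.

Since 59 is prime, the nonzero elements of ℤ/59ℤ form a cyclic group of order 58.
As gcd(27, 58) = 1, raising to the 27th power is a bijection on this group: if u^27 ≡ v^27 then (uv^{−1})^27 = 1, and the only element of order dividing gcd(27, 58) = 1 is 1, so u = v.
With g(0) = 0 this makes g injective on all of ℤ/59ℤ, hence bijective (finite equal-size domain and codomain). In particular g is injective.
Since g is injective, we find the preimage of 27. The inverse of x ↦ x^27 on (ℤ/59ℤ)^× is x ↦ x^43, because 27·43 = 1161 = 20·58 + 1 ≡ 1 (mod 58) and x^{58} = 1 for x ≠ 0 (Fermat). So g⁻¹(27) = 27^43 mod 59.
Repeated squaring mod 59: 27^1 ≡ 27, 27^2 ≡ 27² = 729 ≡ 21, 27^4 ≡ 21² = 441 ≡ 28, 27^8 ≡ 28² = 784 ≡ 17, 27^16 ≡ 17² = 289 ≡ 53, 27^32 ≡ 53² = 2809 ≡ 36. Since 43 = 32 + 8 + 2 + 1, 27^43 ≡ 36·17·21·27: 36·17 = 612 ≡ 22, then 22·21 = 462 ≡ 49, then 49·27 = 1323 ≡ 25. So 27^43 ≡ 25 (mod 59).
Hence g⁻¹(27) = 25.

25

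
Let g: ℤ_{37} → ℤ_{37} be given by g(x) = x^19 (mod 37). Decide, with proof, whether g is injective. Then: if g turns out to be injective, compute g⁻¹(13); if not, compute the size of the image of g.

Since 37 is prime, the nonzero elements of ℤ_{37} form a cyclic group of order 36.
As gcd(19, 36) = 1, raising to the 19th power is a bijection on this group: if u^19 ≡ v^19 then (uv^{−1})^19 = 1, and the only element of order dividing gcd(19, 36) = 1 is 1, so u = v.
With g(0) = 0 this makes g injective on all of ℤ_{37}, hence bijective (finite equal-size domain and codomain). In particular g is injective.
Since g is injective, we find the preimage of 13. The inverse of x ↦ x^19 on (ℤ_{37})^× is x ↦ x^19, because 19·19 = 361 = 10·36 + 1 ≡ 1 (mod 36) and x^{36} = 1 for x ≠ 0 (Fermat). So g⁻¹(13) = 13^19 mod 37.
Repeated squaring mod 37: 13^1 ≡ 13, 13^2 ≡ 13² = 169 ≡ 21, 13^4 ≡ 21² = 441 ≡ 34, 13^8 ≡ 34² = 1156 ≡ 9, 13^16 ≡ 9² = 81 ≡ 7. Since 19 = 16 + 2 + 1, 13^19 ≡ 7·21·13: 7·21 = 147 ≡ 36, then 36·13 = 468 ≡ 24. So 13^19 ≡ 24 (mod 37).
Hence g⁻¹(13) = 24.

24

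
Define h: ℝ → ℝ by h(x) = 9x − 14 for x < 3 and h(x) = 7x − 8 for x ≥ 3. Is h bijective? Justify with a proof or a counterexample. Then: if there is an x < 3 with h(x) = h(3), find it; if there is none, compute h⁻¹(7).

7/3

Both pieces are strictly increasing (slopes 9 and 7), so each is injective on its own interval.
The left piece maps (−∞, 3) onto (−∞, 13); the right piece maps [3, ∞) onto [13, ∞).
Since 13 = 13, the images partition ℝ: h is injective and surjective, hence bijective.
Because the two images are disjoint, no x < 3 has h(x) = h(3), so we compute h⁻¹(7): 7 lies in (−∞, 13), so solve 9x − 14 = 7: x = (7 + 14)/9 = 7/3.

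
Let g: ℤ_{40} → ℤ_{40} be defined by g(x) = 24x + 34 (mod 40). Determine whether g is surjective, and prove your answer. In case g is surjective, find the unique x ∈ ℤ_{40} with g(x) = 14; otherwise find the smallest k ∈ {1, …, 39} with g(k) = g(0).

Since gcd(24, 40) = 8, we have 24x ≡ 0 (mod 8) for all x, so g(x) ≡ 2 (mod 8).
But 0 ≢ 2 (mod 8), so 0 ∈ ℤ_{40} has no preimage. Thus g is not surjective.
Since g is not surjective, we find the least positive k with g(k) = g(0): this means 24k ≡ 0 (mod 40), i.e. 40 ∣ 24k. Since gcd(24, 40) = 8, dividing through by 8 this holds exactly when 5 ∣ 3k, and as gcd(3, 5) = 1, exactly when 5 ∣ k.
The smallest positive such k is 5.

5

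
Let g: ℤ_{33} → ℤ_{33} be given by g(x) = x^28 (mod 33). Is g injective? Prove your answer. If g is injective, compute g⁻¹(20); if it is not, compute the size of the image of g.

g(4): Repeated squaring mod 33: 4^1 ≡ 4, 4^2 ≡ 4² = 16, 4^4 ≡ 16² = 256 ≡ 25, 4^8 ≡ 25² = 625 ≡ 31, 4^16 ≡ 31² = 961 ≡ 4. Since 28 = 16 + 8 + 4, 4^28 ≡ 4·31·25: 4·31 = 124 ≡ 25, then 25·25 = 625 ≡ 31. So 4^28 ≡ 31 (mod 33).
g(7): Repeated squaring mod 33: 7^1 ≡ 7, 7^2 ≡ 7² = 49 ≡ 16, 7^4 ≡ 16² = 256 ≡ 25, 7^8 ≡ 25² = 625 ≡ 31, 7^16 ≡ 31² = 961 ≡ 4. Since 28 = 16 + 8 + 4, 7^28 ≡ 4·31·25: 4·31 = 124 ≡ 25, then 25·25 = 625 ≡ 31. So 7^28 ≡ 31 (mod 33).
So g(4) = g(7) = 31 while 4 ≠ 7, so g is not injective.
Since g is not injective, we determine |image(g)|. Computing x^28 mod 33 for each x (by repeated squaring, reducing mod 33 at every step), the values g(0), g(1), …, g(32) are: 0, 1, 25, 27, 31, 4, 15, 31, 16, 3, 1, 22, 12, 25, 16, 9, 4, 4, 9, 16, 25, 12, 22, 1, 3, 16, 31, 15, 4, 31, 27, 25, 1.
The distinct values are {0, 1, 3, 4, 9, 12, 15, 16, 22, 25, 27, 31}; there are 12 of them.

12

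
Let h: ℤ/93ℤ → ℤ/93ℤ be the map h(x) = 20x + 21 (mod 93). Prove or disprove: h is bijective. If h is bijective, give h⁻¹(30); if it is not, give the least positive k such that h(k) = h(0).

Recall: h is injective when h(u) = h(v) forces u = v.
If h(u) = h(v), then 20u ≡ 20v (mod 93). Because gcd(20, 93) = 1, we may cancel 20 to get u ≡ v (mod 93).
We now compute 20⁻¹ mod 93 explicitly. Euclid's algorithm: 93 = 4·20 + 13, 20 = 1·13 + 7, 13 = 1·7 + 6, 7 = 1·6 + 1; back-substituting gives 1 = 14·20 − 3·93, so 20⁻¹ ≡ 14 (mod 93).
For any y ∈ ℤ/93ℤ, x = 14(y − 21) mod 93 satisfies h(x) = 20·14(y − 21) + 21 ≡ y (since 20·14 ≡ 1 mod 93). So every y has a preimage.
Thus h is bijective.
Since h is bijective, we compute h⁻¹(30): solve 20x + 21 ≡ 30 (mod 93), i.e. 20x ≡ 9 (mod 93).
Multiplying by 20⁻¹ = 14 gives x ≡ 14·9 = 126 = 1·93 + 33 ≡ 33 (mod 93).
Check: h(33) = 20·33 + 21 = 681 = 7·93 + 30 ≡ 30 (mod 93).

33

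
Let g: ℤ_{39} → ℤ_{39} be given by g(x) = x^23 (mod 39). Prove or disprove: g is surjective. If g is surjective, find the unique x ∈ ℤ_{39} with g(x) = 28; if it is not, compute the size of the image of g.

Computing x^23 mod 39 for each x (by repeated squaring, reducing mod 39 at every step), the values g(0), g(1), …, g(38) are: 0, 1, 20, 9, 10, 8, 24, 28, 5, 3, 4, 32, 12, 13, 14, 33, 22, 23, 21, 37, 2, 18, 16, 17, 6, 25, 26, 27, 7, 35, 36, 34, 11, 15, 31, 29, 30, 19, 38.
Every element of ℤ_{39} appears exactly once in this list, so g is a bijection, and in particular surjective.
Since g is surjective, we read off the preimage of 28 from the same table: g(7) = 28, so g⁻¹(28) = 7.

7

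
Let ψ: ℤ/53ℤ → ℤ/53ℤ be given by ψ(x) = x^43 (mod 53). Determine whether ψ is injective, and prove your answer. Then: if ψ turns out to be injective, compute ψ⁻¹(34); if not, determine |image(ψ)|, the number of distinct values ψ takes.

41

Since 53 is prime, the nonzero elements of ℤ/53ℤ form a cyclic group of order 52.
As gcd(43, 52) = 1, raising to the 43rd power is a bijection on this group: if s^43 ≡ t^43 then (st^{−1})^43 = 1, and the only element of order dividing gcd(43, 52) = 1 is 1, so s = t.
With ψ(0) = 0 this makes ψ injective on all of ℤ/53ℤ, hence bijective (finite equal-size domain and codomain). In particular ψ is injective.
Since ψ is injective, we find the preimage of 34. The inverse of x ↦ x^43 on (ℤ/53ℤ)^× is x ↦ x^23, because 43·23 = 989 = 19·52 + 1 ≡ 1 (mod 52) and x^{52} = 1 for x ≠ 0 (Fermat). So ψ⁻¹(34) = 34^23 mod 53.
Repeated squaring mod 53: 34^1 ≡ 34, 34^2 ≡ 34² = 1156 ≡ 43, 34^4 ≡ 43² = 1849 ≡ 47, 34^8 ≡ 47² = 2209 ≡ 36, 34^16 ≡ 36² = 1296 ≡ 24. Since 23 = 16 + 4 + 2 + 1, 34^23 ≡ 24·47·43·34: 24·47 = 1128 ≡ 15, then 15·43 = 645 ≡ 9, then 9·34 = 306 ≡ 41. So 34^23 ≡ 41 (mod 53).
Hence ψ⁻¹(34) = 41.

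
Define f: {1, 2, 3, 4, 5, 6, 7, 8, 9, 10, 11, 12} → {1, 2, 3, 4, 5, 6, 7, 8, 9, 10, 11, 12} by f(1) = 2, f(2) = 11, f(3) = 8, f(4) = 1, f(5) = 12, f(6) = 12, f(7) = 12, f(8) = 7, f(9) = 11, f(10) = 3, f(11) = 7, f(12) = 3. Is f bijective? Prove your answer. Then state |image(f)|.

f(5) = 12 = f(6) with 5 ≠ 6, so f is not injective, hence not bijective.
The image of f is {1, 2, 3, 7, 8, 11, 12}, which has 7 elements.

7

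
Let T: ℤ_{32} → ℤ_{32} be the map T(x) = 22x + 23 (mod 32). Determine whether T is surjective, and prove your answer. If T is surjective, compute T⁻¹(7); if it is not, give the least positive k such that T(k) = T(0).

By definition, surjectivity means every element of the codomain has a preimage under T.
Since gcd(22, 32) = 2, we have 22x ≡ 0 (mod 2) for all x, so T(x) ≡ 1 (mod 2).
But 0 ≢ 1 (mod 2), so 0 ∈ ℤ_{32} has no preimage. Hence T is not surjective.
Since T is not surjective, we find the least positive k with T(k) = T(0): this means 22k ≡ 0 (mod 32), i.e. 32 ∣ 22k. Since gcd(22, 32) = 2, dividing through by 2 this holds exactly when 16 ∣ 11k, and as gcd(11, 16) = 1, exactly when 16 ∣ k.
The smallest positive such k is 16.

16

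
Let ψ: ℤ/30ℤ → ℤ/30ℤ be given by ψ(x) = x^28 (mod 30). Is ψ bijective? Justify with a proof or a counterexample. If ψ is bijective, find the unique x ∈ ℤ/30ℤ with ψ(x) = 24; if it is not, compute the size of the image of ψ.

ψ(2): Repeated squaring mod 30: 2^1 ≡ 2, 2^2 ≡ 2² = 4, 2^4 ≡ 4² = 16, 2^8 ≡ 16² = 256 ≡ 16, 2^16 ≡ 16² = 256 ≡ 16. Since 28 = 16 + 8 + 4, 2^28 ≡ 16·16·16: 16·16 = 256 ≡ 16, then 16·16 = 256 ≡ 16. So 2^28 ≡ 16 (mod 30).
ψ(4): Repeated squaring mod 30: 4^1 ≡ 4, 4^2 ≡ 4² = 16, 4^4 ≡ 16² = 256 ≡ 16, 4^8 ≡ 16² = 256 ≡ 16, 4^16 ≡ 16² = 256 ≡ 16. Since 28 = 16 + 8 + 4, 4^28 ≡ 16·16·16: 16·16 = 256 ≡ 16, then 16·16 = 256 ≡ 16. So 4^28 ≡ 16 (mod 30).
So ψ(2) = ψ(4) = 16 while 2 ≠ 4, therefore ψ is not injective, hence not bijective.
Since ψ is not bijective, we determine |image(ψ)|. Computing x^28 mod 30 for each x (by repeated squaring, reducing mod 30 at every step), the values ψ(0), ψ(1), …, ψ(29) are: 0, 1, 16, 21, 16, 25, 6, 1, 16, 21, 10, 1, 6, 1, 16, 15, 16, 1, 6, 1, 10, 21, 16, 1, 6, 25, 16, 21, 16, 1.
The distinct values are {0, 1, 6, 10, 15, 16, 21, 25}; there are 8 of them.

8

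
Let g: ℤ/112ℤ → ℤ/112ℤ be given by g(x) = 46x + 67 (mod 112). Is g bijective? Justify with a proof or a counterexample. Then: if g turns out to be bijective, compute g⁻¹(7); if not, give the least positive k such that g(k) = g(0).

We have gcd(46, 112) = 2 > 1. Taking a = 0 and b = 56: g(0) = 67 and g(56) = 46·56 + 67 = 2643 ≡ 67 (mod 112).
So g(0) = g(56) while 0 ≠ 56, therefore g is not injective, hence not bijective.
Since g is not bijective, we find the least positive k with g(k) = g(0): this means 46k ≡ 0 (mod 112), i.e. 112 ∣ 46k. Since gcd(46, 112) = 2, dividing through by 2 this holds exactly when 56 ∣ 23k, and as gcd(23, 56) = 1, exactly when 56 ∣ k.
The smallest positive such k is 56.

56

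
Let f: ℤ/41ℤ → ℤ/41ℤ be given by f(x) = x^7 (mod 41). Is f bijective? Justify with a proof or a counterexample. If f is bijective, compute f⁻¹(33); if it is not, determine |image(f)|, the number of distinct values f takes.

21

Since 41 is prime, the nonzero elements of ℤ/41ℤ form a cyclic group of order 40.
As gcd(7, 40) = 1, raising to the 7th power is a bijection on this group: if x_1^7 ≡ x_2^7 then (x_1x_2^{−1})^7 = 1, and the only element of order dividing gcd(7, 40) = 1 is 1, so x_1 = x_2.
With f(0) = 0 this makes f injective on all of ℤ/41ℤ, hence bijective (finite equal-size domain and codomain). In particular f is bijective.
Since f is bijective, we find the preimage of 33. The inverse of x ↦ x^7 on (ℤ/41ℤ)^× is x ↦ x^23, because 7·23 = 161 = 4·40 + 1 ≡ 1 (mod 40) and x^{40} = 1 for x ≠ 0 (Fermat). So f⁻¹(33) = 33^23 mod 41.
Repeated squaring mod 41: 33^1 ≡ 33, 33^2 ≡ 33² = 1089 ≡ 23, 33^4 ≡ 23² = 529 ≡ 37, 33^8 ≡ 37² = 1369 ≡ 16, 33^16 ≡ 16² = 256 ≡ 10. Since 23 = 16 + 4 + 2 + 1, 33^23 ≡ 10·37·23·33: 10·37 = 370 ≡ 1, then 1·23 = 23, then 23·33 = 759 ≡ 21. So 33^23 ≡ 21 (mod 41).
Hence f⁻¹(33) = 21.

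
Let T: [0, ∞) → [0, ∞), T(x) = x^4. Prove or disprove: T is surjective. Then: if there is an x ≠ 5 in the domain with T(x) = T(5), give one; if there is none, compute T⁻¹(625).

For any y ∈ [0, ∞), x = y^{1/4} ∈ [0, ∞) gives T(x) = y, so T is surjective.
Since x ↦ x^4 is strictly increasing on [0, ∞), it is injective there, so no x ≠ 5 in the domain has T(x) = T(5). We therefore compute T⁻¹(625) = 625^{1/4} = 5 (indeed 5^4 = 625).

5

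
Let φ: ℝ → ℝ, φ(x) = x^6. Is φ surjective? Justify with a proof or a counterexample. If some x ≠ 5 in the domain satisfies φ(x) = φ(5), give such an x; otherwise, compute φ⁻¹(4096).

Since 6 is even, x^6 ≥ 0 for all x ∈ ℝ, so −1 ∈ ℝ has no preimage. Thus φ is not surjective.
For the follow-up, such an x exists: taking x = −5 ∈ ℝ gives φ(−5) = 15625 = φ(5) with −5 ≠ 5.

-5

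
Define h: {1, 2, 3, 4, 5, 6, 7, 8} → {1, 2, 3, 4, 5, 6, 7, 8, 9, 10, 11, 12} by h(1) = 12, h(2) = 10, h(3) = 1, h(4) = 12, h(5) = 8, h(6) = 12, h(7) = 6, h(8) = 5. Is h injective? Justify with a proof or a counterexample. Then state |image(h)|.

6

h(1) = 12 = h(4) with 1 ≠ 4, so h is not injective.
The image of h is {1, 5, 6, 8, 10, 12}, which has 6 elements.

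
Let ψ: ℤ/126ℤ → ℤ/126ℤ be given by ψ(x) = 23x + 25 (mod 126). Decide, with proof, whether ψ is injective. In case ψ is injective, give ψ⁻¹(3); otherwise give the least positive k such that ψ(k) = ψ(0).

Recall that injectivity means: for all a, b in the domain, ψ(a) = ψ(b) implies a = b.
If ψ(a) = ψ(b), then 23a ≡ 23b (mod 126). Because gcd(23, 126) = 1, we may cancel 23 to get a ≡ b (mod 126).
Thus ψ is injective.
We now compute 23⁻¹ mod 126 explicitly. Euclid's algorithm: 126 = 5·23 + 11, 23 = 2·11 + 1; back-substituting gives 1 = 11·23 − 2·126, so 23⁻¹ ≡ 11 (mod 126).
Since ψ is injective, we find ψ⁻¹(3): we need 23x ≡ 3 − 25 ≡ 104 (mod 126). Using 23⁻¹ = 11: x ≡ 11·104 = 1144 = 9·126 + 10, so x = 10.
Check: ψ(10) = 23·10 + 25 = 255 = 2·126 + 3 ≡ 3 (mod 126).

10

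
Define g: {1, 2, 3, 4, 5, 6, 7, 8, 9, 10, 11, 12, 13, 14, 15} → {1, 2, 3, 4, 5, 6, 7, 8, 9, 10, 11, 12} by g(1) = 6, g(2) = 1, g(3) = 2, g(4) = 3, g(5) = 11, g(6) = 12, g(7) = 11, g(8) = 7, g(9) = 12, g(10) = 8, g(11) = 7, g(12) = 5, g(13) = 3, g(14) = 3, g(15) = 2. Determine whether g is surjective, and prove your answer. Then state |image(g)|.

No element maps to 4, so g is not surjective.
The image of g is {1, 2, 3, 5, 6, 7, 8, 11, 12}, which has 9 elements.

9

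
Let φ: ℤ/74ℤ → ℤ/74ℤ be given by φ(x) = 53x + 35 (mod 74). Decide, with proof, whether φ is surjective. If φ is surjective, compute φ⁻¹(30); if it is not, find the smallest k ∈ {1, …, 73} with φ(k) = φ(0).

Recall that surjectivity means every element of the codomain has a preimage under φ.
Since gcd(53, 74) = 1, 53 is invertible modulo 74. Euclid's algorithm: 74 = 1·53 + 21, 53 = 2·21 + 11, 21 = 1·11 + 10, 11 = 1·10 + 1; back-substituting gives 1 = 7·53 − 5·74, so 53⁻¹ ≡ 7 (mod 74).
Then y ↦ 7(y − 35) is a two-sided inverse to φ, so every y ∈ ℤ/74ℤ has a preimage.
Thus φ is surjective.
Since φ is surjective, we compute φ⁻¹(30): solve 53x + 35 ≡ 30 (mod 74), i.e. 53x ≡ 69 (mod 74).
Multiplying by 53⁻¹ = 7 gives x ≡ 7·69 = 483 = 6·74 + 39 ≡ 39 (mod 74).
Check: φ(39) = 53·39 + 35 = 2102 = 28·74 + 30 ≡ 30 (mod 74).

39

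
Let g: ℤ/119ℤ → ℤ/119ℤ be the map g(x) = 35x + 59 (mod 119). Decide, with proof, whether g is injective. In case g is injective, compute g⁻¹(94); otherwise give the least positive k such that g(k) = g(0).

We have gcd(35, 119) = 7 > 1. Taking a = 0 and b = 17: g(0) = 59 and g(17) = 35·17 + 59 = 654 ≡ 59 (mod 119).
So g(0) = g(17) while 0 ≠ 17, hence g is not injective.
Since g is not injective, we find the least positive k with g(k) = g(0): this means 35k ≡ 0 (mod 119), i.e. 119 ∣ 35k. Since gcd(35, 119) = 7, dividing through by 7 this holds exactly when 17 ∣ 5k, and as gcd(5, 17) = 1, exactly when 17 ∣ k.
The smallest positive such k is 17.

17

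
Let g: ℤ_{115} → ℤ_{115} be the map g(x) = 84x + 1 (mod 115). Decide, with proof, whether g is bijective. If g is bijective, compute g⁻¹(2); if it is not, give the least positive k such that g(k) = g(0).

89

Recall: g is injective when g(x_1) = g(x_2) forces x_1 = x_2.
If g(x_1) = g(x_2), then 84x_1 ≡ 84x_2 (mod 115). Because gcd(84, 115) = 1, we may cancel 84 to get x_1 ≡ x_2 (mod 115).
We now compute 84⁻¹ mod 115 explicitly. Euclid's algorithm: 115 = 1·84 + 31, 84 = 2·31 + 22, 31 = 1·22 + 9, 22 = 2·9 + 4, 9 = 2·4 + 1; back-substituting gives 1 = 89·84 − 65·115, so 84⁻¹ ≡ 89 (mod 115).
Then y ↦ 89(y − 1) is a two-sided inverse to g, so every y ∈ ℤ_{115} has a preimage.
Thus g is bijective.
Since g is bijective, we find g⁻¹(2): we need 84x ≡ 2 − 1 ≡ 1 (mod 115). Using 84⁻¹ = 89: x ≡ 89·1 = 89, so x = 89.
Check: g(89) = 84·89 + 1 = 7477 = 65·115 + 2 ≡ 2 (mod 115).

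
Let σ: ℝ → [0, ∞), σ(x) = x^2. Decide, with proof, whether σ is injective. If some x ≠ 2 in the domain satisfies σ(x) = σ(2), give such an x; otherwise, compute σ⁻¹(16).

-2

σ(2) = 4 = (−2)^2 = σ(−2) (since 2 is even), with 2 ≠ −2. So σ is not injective.
For the follow-up, such an x exists: taking x = −2 ∈ ℝ gives σ(−2) = 4 = σ(2) with −2 ≠ 2.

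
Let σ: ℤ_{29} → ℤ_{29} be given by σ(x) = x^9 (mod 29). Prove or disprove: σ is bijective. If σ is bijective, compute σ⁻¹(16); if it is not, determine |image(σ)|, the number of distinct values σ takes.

25

Since 29 is prime, the nonzero elements of ℤ_{29} form a cyclic group of order 28.
As gcd(9, 28) = 1, raising to the 9th power is a bijection on this group: if x_1^9 ≡ x_2^9 then (x_1x_2^{−1})^9 = 1, and the only element of order dividing gcd(9, 28) = 1 is 1, so x_1 = x_2.
With σ(0) = 0 this makes σ injective on all of ℤ_{29}, hence bijective (finite equal-size domain and codomain). In particular σ is bijective.
Since σ is bijective, we find the preimage of 16. The inverse of x ↦ x^9 on (ℤ_{29})^× is x ↦ x^25, because 9·25 = 225 = 8·28 + 1 ≡ 1 (mod 28) and x^{28} = 1 for x ≠ 0 (Fermat). So σ⁻¹(16) = 16^25 mod 29.
Repeated squaring mod 29: 16^1 ≡ 16, 16^2 ≡ 16² = 256 ≡ 24, 16^4 ≡ 24² = 576 ≡ 25, 16^8 ≡ 25² = 625 ≡ 16, 16^16 ≡ 16² = 256 ≡ 24. Since 25 = 16 + 8 + 1, 16^25 ≡ 24·16·16: 24·16 = 384 ≡ 7, then 7·16 = 112 ≡ 25. So 16^25 ≡ 25 (mod 29).
Hence σ⁻¹(16) = 25.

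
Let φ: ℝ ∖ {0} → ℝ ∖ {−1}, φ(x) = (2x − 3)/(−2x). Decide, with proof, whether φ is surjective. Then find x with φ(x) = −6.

-3/10

For any y ≠ −1, solving y(−2x) = 2x − 3 for x gives a well-defined x ≠ 0. So φ is surjective.
Solving φ(x) = −6: cross-multiplying gives 2x − 3 = −6(−2x), which rearranges to −10x = 3, so x = −3/10.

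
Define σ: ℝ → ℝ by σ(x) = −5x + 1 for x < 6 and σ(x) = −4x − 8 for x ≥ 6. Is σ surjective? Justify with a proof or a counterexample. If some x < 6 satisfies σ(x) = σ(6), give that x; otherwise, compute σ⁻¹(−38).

15/2

Both pieces are strictly decreasing (slopes −5 and −4), so each is injective on its own interval.
The left piece maps (−∞, 6) onto (−29, ∞); the right piece maps [6, ∞) onto (−∞, −32].
The union (−29, ∞) ∪ (−∞, −32] omits the interval between −29 and −32; in particular −29 has no preimage. So σ is not surjective.
Because the two images are disjoint, no x < 6 has σ(x) = σ(6), so we compute σ⁻¹(−38): −38 lies in (−∞, −32], so solve −4x − 8 = −38: x = (−38 + 8)/(−4) = 15/2.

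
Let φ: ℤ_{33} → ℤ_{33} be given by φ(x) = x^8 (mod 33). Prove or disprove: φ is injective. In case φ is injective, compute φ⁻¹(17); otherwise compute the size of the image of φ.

12

φ(4): Repeated squaring mod 33: 4^1 ≡ 4, 4^2 ≡ 4² = 16, 4^4 ≡ 16² = 256 ≡ 25, 4^8 ≡ 25² = 625 ≡ 31. So 4^8 ≡ 31 (mod 33).
φ(7): Repeated squaring mod 33: 7^1 ≡ 7, 7^2 ≡ 7² = 49 ≡ 16, 7^4 ≡ 16² = 256 ≡ 25, 7^8 ≡ 25² = 625 ≡ 31. So 7^8 ≡ 31 (mod 33).
So φ(4) = φ(7) = 31 while 4 ≠ 7, therefore φ is not injective.
Since φ is not injective, we determine |image(φ)|. Computing x^8 mod 33 for each x (by repeated squaring, reducing mod 33 at every step), the values φ(0), φ(1), …, φ(32) are: 0, 1, 25, 27, 31, 4, 15, 31, 16, 3, 1, 22, 12, 25, 16, 9, 4, 4, 9, 16, 25, 12, 22, 1, 3, 16, 31, 15, 4, 31, 27, 25, 1.
The distinct values are {0, 1, 3, 4, 9, 12, 15, 16, 22, 25, 27, 31}; there are 12 of them.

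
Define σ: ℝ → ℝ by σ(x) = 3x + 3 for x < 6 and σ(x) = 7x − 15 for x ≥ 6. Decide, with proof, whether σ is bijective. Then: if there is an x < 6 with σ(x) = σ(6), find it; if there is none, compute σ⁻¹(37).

Both pieces are strictly increasing (slopes 3 and 7), so each is injective on its own interval.
The left piece maps (−∞, 6) onto (−∞, 21); the right piece maps [6, ∞) onto [27, ∞).
The images leave a gap (21 has no preimage), so σ is not surjective, hence not bijective.
Because the two images are disjoint, no x < 6 has σ(x) = σ(6), so we compute σ⁻¹(37): 37 lies in [27, ∞), so solve 7x − 15 = 37: x = (37 + 15)/7 = 52/7.

52/7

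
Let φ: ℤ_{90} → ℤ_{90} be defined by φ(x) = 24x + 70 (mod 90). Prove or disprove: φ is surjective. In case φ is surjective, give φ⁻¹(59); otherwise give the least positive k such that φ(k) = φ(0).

Recall: surjectivity means every element of the codomain has a preimage under φ.
Since gcd(24, 90) = 6, we have 24x ≡ 0 (mod 6) for all x, so φ(x) ≡ 4 (mod 6).
But 0 ≢ 4 (mod 6), so 0 ∈ ℤ_{90} has no preimage. Thus φ is not surjective.
Since φ is not surjective, we find the least positive k with φ(k) = φ(0): this means 24k ≡ 0 (mod 90), i.e. 90 ∣ 24k. Since gcd(24, 90) = 6, dividing through by 6 this holds exactly when 15 ∣ 4k, and as gcd(4, 15) = 1, exactly when 15 ∣ k.
The smallest positive such k is 15.

15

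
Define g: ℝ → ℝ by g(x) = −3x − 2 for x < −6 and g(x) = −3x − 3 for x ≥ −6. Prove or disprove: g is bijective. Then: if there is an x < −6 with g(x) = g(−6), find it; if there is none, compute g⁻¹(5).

Both pieces are strictly decreasing (slopes −3 and −3), so each is injective on its own interval.
The left piece maps (−∞, −6) onto (16, ∞); the right piece maps [−6, ∞) onto (−∞, 15].
The images leave a gap (16 has no preimage), so g is not surjective, hence not bijective.
Because the two images are disjoint, no x < −6 has g(x) = g(−6), so we compute g⁻¹(5): 5 lies in (−∞, 15], so solve −3x − 3 = 5: x = (5 + 3)/(−3) = −8/3.

-8/3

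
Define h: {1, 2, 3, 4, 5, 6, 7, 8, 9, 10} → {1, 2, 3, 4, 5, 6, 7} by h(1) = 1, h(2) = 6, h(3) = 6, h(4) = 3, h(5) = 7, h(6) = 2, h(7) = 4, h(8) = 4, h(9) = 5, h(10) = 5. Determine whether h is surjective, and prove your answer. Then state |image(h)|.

Every element of the codomain has a preimage: 1 = h(1), 2 = h(6), 3 = h(4), 4 = h(7), 5 = h(9), 6 = h(2), 7 = h(5).
Therefore h is surjective.
The image of h is {1, 2, 3, 4, 5, 6, 7}, which has 7 elements.

7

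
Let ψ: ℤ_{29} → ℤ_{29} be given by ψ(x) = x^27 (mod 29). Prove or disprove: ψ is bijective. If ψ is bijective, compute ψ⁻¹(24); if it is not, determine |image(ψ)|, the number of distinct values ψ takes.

Since 29 is prime, the nonzero elements of ℤ_{29} form a cyclic group of order 28.
As gcd(27, 28) = 1, raising to the 27th power is a bijection on this group: if x_1^27 ≡ x_2^27 then (x_1x_2^{−1})^27 = 1, and the only element of order dividing gcd(27, 28) = 1 is 1, so x_1 = x_2.
With ψ(0) = 0 this makes ψ injective on all of ℤ_{29}, hence bijective (finite equal-size domain and codomain). In particular ψ is bijective.
Since ψ is bijective, we find the preimage of 24. The inverse of x ↦ x^27 on (ℤ_{29})^× is x ↦ x^27, because 27·27 = 729 = 26·28 + 1 ≡ 1 (mod 28) and x^{28} = 1 for x ≠ 0 (Fermat). So ψ⁻¹(24) = 24^27 mod 29.
Repeated squaring mod 29: 24^1 ≡ 24, 24^2 ≡ 24² = 576 ≡ 25, 24^4 ≡ 25² = 625 ≡ 16, 24^8 ≡ 16² = 256 ≡ 24, 24^16 ≡ 24² = 576 ≡ 25. Since 27 = 16 + 8 + 2 + 1, 24^27 ≡ 25·24·25·24: 25·24 = 600 ≡ 20, then 20·25 = 500 ≡ 7, then 7·24 = 168 ≡ 23. So 24^27 ≡ 23 (mod 29).
Hence ψ⁻¹(24) = 23.

23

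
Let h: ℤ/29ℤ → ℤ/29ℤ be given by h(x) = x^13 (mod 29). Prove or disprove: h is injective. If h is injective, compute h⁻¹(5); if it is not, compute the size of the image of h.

Since 29 is prime, the nonzero elements of ℤ/29ℤ form a cyclic group of order 28.
As gcd(13, 28) = 1, raising to the 13th power is a bijection on this group: if x_1^13 ≡ x_2^13 then (x_1x_2^{−1})^13 = 1, and the only element of order dividing gcd(13, 28) = 1 is 1, so x_1 = x_2.
With h(0) = 0 this makes h injective on all of ℤ/29ℤ, hence bijective (finite equal-size domain and codomain). In particular h is injective.
Since h is injective, we find the preimage of 5. The inverse of x ↦ x^13 on (ℤ/29ℤ)^× is x ↦ x^13, because 13·13 = 169 = 6·28 + 1 ≡ 1 (mod 28) and x^{28} = 1 for x ≠ 0 (Fermat). So h⁻¹(5) = 5^13 mod 29.
Repeated squaring mod 29: 5^1 ≡ 5, 5^2 ≡ 5² = 25, 5^4 ≡ 25² = 625 ≡ 16, 5^8 ≡ 16² = 256 ≡ 24. Since 13 = 8 + 4 + 1, 5^13 ≡ 24·16·5: 24·16 = 384 ≡ 7, then 7·5 = 35 ≡ 6. So 5^13 ≡ 6 (mod 29).
Hence h⁻¹(5) = 6.

6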